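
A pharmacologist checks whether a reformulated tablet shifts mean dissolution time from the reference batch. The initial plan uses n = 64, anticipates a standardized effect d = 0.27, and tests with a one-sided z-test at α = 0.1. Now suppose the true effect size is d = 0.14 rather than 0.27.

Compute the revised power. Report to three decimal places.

Power ≈ 0.436

With d = 0.14: δ = d·√n = 0.14 × √64 = 1.1200. Critical value z_{0.1} = 1.282.
Revised power = Φ(δ − 1.282) = Φ(-0.162) = 0.4358.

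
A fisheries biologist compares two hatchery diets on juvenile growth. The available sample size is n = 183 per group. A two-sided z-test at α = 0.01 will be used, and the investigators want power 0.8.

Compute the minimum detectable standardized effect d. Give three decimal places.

Required noncentrality: δ = z_{0.005} + z_{0.20} = 2.576 + 0.842 = 3.417.
(Lower-tail contribution to power is negligible for δ > 0.)
δ = d·√(n/2) ⇒ d = δ/√(n/2) = 3.417/√(183/2) = 0.3573.

d ≈ 0.357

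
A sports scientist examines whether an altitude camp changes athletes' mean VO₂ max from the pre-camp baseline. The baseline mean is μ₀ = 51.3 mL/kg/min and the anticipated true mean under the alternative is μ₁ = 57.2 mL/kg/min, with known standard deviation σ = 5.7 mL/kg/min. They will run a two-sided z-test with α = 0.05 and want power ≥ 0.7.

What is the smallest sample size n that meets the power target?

Standardized effect: d = |μ₁ − μ₀| / σ = |57.2 − 51.3| / 5.7 = 1.0351
Set Φ(δ − 1.960) = 0.7; then δ − 1.960 = Φ⁻¹(0.7) = 0.524, giving δ = 2.484.
(Ignoring the negligible lower-tail rejection probability gives the usual closed-form inversion.)
δ = d·√n ⇒ n = (δ/d)² = (2.484 / 1.0351)² = 5.76.
Rounding up, n = 6.

n = 6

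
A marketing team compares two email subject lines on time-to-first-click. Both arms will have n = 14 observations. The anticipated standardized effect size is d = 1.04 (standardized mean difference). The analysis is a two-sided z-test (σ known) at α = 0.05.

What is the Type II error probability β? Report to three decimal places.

Noncentrality parameter: δ = d·√(n/2) = 1.04 × √(14/2) = 2.7516
Two-sided α = 0.05 → critical value z_{0.025} = 1.960.
Power = Φ(δ − 1.960) + Φ(−δ − 1.960) = Φ(0.792) + Φ(-4.712) = 0.7857 + 0.0000 = 0.7857.
Type II error: β = 1 − power = 1 − 0.7857 = 0.2143.

β ≈ 0.214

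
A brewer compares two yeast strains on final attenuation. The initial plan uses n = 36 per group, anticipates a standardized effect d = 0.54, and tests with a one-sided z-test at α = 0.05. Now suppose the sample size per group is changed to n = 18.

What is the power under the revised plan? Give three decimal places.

Power ≈ 0.490

With n = 18 per group: δ = d·√(n/2) = 0.54 × √(18/2) = 1.6200. Critical value z_{0.05} = 1.645.
Revised power = P(Z > 1.645 − δ) = Φ(-0.025) = 0.4901.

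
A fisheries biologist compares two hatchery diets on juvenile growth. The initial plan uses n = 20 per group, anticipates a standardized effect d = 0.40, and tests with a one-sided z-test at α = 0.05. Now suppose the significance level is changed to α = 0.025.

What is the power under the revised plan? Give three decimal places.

δ = d·√(n/2) = 0.40 × √(20/2) = 1.2649 (unchanged). New critical value: z_{0.025} = 1.960.
Revised power = Φ(δ − 1.960) = Φ(-0.695) = 0.2435.

Power ≈ 0.244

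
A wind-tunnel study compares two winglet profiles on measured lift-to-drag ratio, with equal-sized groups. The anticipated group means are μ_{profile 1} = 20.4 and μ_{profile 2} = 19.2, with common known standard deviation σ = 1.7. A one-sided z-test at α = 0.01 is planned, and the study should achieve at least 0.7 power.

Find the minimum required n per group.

Standardized effect: d = |μ_{profile 1} − μ_{profile 2}| / σ = |20.4 − 19.2| / 1.7 = 0.7059
For power 0.7 need Φ(δ − z_{0.01}) = 0.7, so δ = z_{0.01} + z_{0.30} = 2.326 + 0.524 = 2.851.
δ = d·√(n/2) ⇒ n = 2(δ/d)² = 2 × (2.851 / 0.7059)² = 32.62.
Round up to the next whole unit.

n = 33 per group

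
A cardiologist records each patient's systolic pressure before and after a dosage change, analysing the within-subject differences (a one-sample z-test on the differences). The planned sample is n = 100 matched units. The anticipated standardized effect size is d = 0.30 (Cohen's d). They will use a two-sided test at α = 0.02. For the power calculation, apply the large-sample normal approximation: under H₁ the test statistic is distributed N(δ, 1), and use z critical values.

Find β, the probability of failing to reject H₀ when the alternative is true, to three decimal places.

Noncentrality parameter: δ = d·√n = 0.30 × √100 = 3.0000
Two-sided α = 0.02 → critical value z_{0.01} = 2.326.
Power = Φ(δ − 2.326) + Φ(−δ − 2.326) = Φ(0.674) + Φ(-5.326) = 0.7497 + 0.0000 = 0.7497.
Type II error: β = 1 − power = 1 − 0.7497 = 0.2503.

β ≈ 0.250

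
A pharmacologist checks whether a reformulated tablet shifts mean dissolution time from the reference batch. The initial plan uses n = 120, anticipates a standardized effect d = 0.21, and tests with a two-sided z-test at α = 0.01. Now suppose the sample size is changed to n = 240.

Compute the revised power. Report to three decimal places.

Power ≈ 0.751

With n = 240: δ = d·√n = 0.21 × √240 = 3.2533. Critical value z_{0.005} = 2.576.
Revised power = Φ(δ − 2.576) + Φ(−δ − 2.576) = Φ(0.677) + Φ(-5.829) = 0.7509 + 0.0000 = 0.7509.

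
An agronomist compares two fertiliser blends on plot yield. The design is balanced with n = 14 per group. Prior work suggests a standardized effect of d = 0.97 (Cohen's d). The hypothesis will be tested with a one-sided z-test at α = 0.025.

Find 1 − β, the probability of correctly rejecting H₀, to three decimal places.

Power ≈ 0.728

Noncentrality parameter: δ = d·√(n/2) = 0.97 × √(14/2) = 2.5664
One-sided α = 0.025 → critical value z_{0.025} = 1.960.
Power = Φ(δ − 1.960) = Φ(0.606) = 0.7279.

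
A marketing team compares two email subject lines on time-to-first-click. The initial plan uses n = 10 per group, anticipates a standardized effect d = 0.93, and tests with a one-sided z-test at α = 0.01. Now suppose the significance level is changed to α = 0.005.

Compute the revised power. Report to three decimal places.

Power ≈ 0.310

δ = d·√(n/2) = 0.93 × √(10/2) = 2.0795 (unchanged). New critical value: z_{0.005} = 2.576.
Revised power = Φ(δ − 2.576) = Φ(-0.496) = 0.3098.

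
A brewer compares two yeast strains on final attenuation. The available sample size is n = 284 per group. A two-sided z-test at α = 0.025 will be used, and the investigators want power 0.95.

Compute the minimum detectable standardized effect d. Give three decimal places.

Need Φ(δ − 2.241) = 0.95, so δ = 2.241 + 1.645 = 3.886.
(Lower-tail contribution to power is negligible for δ > 0.)
δ = d·√(n/2) ⇒ d = δ/√(n/2) = 3.886/√(284/2) = 0.3261.

d ≈ 0.326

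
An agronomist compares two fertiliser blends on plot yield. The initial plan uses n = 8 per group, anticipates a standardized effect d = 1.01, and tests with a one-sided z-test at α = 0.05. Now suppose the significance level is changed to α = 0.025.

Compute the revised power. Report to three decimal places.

Power ≈ 0.524

δ = d·√(n/2) = 1.01 × √(8/2) = 2.0200 (unchanged). New critical value: z_{0.025} = 1.960.
Revised power = Φ(δ − 1.960) = Φ(0.060) = 0.5239.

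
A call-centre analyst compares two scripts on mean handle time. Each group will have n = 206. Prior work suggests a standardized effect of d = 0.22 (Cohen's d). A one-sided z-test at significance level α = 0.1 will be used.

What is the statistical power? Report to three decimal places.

Power ≈ 0.829

Noncentrality parameter: δ = d·√(n/2) = 0.22 × √(206/2) = 2.2328
Critical value for a one-sided test at α = 0.1: z_α = 1.282.
Power = Φ(δ − 1.282) = Φ(0.951) = 0.8292.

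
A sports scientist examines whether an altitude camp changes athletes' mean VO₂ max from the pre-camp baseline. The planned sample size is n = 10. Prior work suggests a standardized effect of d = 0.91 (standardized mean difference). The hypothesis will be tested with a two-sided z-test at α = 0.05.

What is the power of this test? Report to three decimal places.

Noncentrality parameter: δ = d·√n = 0.91 × √10 = 2.8777
Critical value for a two-sided test at α = 0.05: z_{α/2} = 1.960.
Power = Φ(δ − 1.960) + Φ(−δ − 1.960) = Φ(0.918) + Φ(-4.838) = 0.8206 + 0.0000 = 0.8206.

Power ≈ 0.821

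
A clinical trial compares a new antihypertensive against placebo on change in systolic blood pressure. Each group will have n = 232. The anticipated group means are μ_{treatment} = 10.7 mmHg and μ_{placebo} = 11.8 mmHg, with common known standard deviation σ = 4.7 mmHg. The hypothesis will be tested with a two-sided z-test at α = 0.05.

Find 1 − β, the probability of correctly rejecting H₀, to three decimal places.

Power ≈ 0.713

Standardized effect: d = |μ_{treatment} − μ_{placebo}| / σ = |10.7 − 11.8| / 4.7 = 0.2340
Noncentrality parameter: λ = d·√(n/2) = 0.2340 × √(232/2) = 2.5207
Two-sided α = 0.05 → critical value z_{0.025} = 1.960.
Power = Φ(λ − 1.960) + Φ(−λ − 1.960) = Φ(0.561) + Φ(-4.481) = 0.7125 + 0.0000 = 0.7125.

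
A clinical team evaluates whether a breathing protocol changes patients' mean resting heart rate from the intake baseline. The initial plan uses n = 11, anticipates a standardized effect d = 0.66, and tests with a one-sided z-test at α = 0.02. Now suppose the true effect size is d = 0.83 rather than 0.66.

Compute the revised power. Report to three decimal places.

Power ≈ 0.758

With d = 0.83: δ = d·√n = 0.83 × √11 = 2.7528. Critical value z_{0.02} = 2.054.
Revised power = P(Z > 2.054 − δ) = Φ(0.699) = 0.7577.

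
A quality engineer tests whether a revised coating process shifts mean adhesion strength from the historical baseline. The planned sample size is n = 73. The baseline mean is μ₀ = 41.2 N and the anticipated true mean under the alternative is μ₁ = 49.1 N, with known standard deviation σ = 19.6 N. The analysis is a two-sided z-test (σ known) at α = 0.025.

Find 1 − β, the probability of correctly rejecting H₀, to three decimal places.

Power ≈ 0.885

Standardized effect: d = |μ₁ − μ₀| / σ = |49.1 − 41.2| / 19.6 = 0.4031
Noncentrality parameter: δ = d·√n = 0.4031 × √73 = 3.4438
Two-sided α = 0.025 → critical value z_{0.0125} = 2.241.
Power = Φ(δ − 2.241) + Φ(−δ − 2.241) = Φ(1.202) + Φ(-5.685) = 0.8854 + 0.0000 = 0.8854.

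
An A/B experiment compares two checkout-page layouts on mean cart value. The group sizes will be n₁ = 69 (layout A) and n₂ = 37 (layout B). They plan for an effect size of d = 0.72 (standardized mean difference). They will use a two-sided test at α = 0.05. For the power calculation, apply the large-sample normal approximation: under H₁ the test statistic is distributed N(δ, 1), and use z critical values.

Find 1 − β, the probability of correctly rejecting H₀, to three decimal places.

Power ≈ 0.942

Noncentrality parameter: δ = d / √(1/n₁ + 1/n₂) = 0.72 / √(1/69 + 1/37) = 3.5335
Critical value for a two-sided test at α = 0.05: z_{α/2} = 1.960.
Power = Φ(δ − 1.960) + Φ(−δ − 1.960) = Φ(1.574) + Φ(-5.493) = 0.9422 + 0.0000 = 0.9422.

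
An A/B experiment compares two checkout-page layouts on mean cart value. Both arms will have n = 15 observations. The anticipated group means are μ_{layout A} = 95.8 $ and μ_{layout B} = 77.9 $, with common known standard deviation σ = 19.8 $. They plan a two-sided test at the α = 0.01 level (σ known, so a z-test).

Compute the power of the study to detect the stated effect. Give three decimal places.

Power ≈ 0.460

Standardized effect: d = |μ_{layout A} − μ_{layout B}| / σ = |95.8 − 77.9| / 19.8 = 0.9040
Noncentrality parameter: δ = d·√(n/2) = 0.9040 × √(15/2) = 2.4758
Critical value for a two-sided test at α = 0.01: z_{α/2} = 2.576.
Power = Φ(δ − 2.576) + Φ(−δ − 2.576) = Φ(-0.100) + Φ(-5.052) = 0.4602 + 0.0000 = 0.4602.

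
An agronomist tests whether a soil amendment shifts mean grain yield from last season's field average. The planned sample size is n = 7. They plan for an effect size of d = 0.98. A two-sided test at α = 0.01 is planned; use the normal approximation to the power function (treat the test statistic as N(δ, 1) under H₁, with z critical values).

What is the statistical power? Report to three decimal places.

Noncentrality parameter: δ = d·√n = 0.98 × √7 = 2.5928
Critical value for a two-sided test at α = 0.01: z_{α/2} = 2.576.
Power = Φ(δ − 2.576) + Φ(−δ − 2.576) = Φ(0.017) + Φ(-5.169) = 0.5068 + 0.0000 = 0.5068.

Power ≈ 0.507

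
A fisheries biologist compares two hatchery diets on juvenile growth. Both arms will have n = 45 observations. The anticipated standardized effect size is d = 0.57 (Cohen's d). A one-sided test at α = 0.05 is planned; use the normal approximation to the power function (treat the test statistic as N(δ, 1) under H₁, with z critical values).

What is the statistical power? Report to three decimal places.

Power ≈ 0.855

Noncentrality parameter: δ = d·√(n/2) = 0.57 × √(45/2) = 2.7037
Critical value for a one-sided test at α = 0.05: z_α = 1.645.
Power = Φ(δ − 1.645) = Φ(1.059) = 0.8552.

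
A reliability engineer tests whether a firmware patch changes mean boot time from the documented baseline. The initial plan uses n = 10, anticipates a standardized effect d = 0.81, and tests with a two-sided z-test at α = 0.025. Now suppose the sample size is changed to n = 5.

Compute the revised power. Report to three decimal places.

With n = 5: δ = d·√n = 0.81 × √5 = 1.8112. Critical value z_{0.0125} = 2.241.
Revised power = Φ(δ − 2.241) + Φ(−δ − 2.241) = Φ(-0.430) + Φ(-4.053) = 0.3335 + 0.0000 = 0.3336.

Power ≈ 0.334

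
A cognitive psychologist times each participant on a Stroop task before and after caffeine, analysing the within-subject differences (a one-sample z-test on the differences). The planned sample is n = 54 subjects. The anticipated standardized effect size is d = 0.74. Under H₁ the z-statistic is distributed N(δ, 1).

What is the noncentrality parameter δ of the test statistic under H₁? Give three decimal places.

δ = d·√n = 0.74 × √54 = 5.4379

δ ≈ 5.438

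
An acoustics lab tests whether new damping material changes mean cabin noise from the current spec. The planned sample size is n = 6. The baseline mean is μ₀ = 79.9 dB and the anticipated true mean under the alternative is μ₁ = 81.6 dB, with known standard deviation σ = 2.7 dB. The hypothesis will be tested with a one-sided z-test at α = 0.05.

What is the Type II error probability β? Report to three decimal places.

β ≈ 0.541

Standardized effect: d = |μ₁ − μ₀| / σ = |81.6 − 79.9| / 2.7 = 0.6296
Noncentrality parameter: δ = d·√n = 0.6296 × √6 = 1.5423
One-sided α = 0.05 → critical value z_{0.05} = 1.645.
Power = P(Z > 1.645 − δ) = Φ(-0.103) = 0.4591.
Type II error: β = 1 − power = 1 − 0.4591 = 0.5409.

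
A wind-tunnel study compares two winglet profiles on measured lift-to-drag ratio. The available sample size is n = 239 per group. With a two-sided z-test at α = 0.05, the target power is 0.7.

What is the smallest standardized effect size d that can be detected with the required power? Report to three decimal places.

Required noncentrality: δ = z_{0.025} + z_{0.30} = 1.960 + 0.524 = 2.484.
(Lower-tail contribution to power is negligible for δ > 0.)
δ = d·√(n/2) ⇒ d = δ/√(n/2) = 2.484/√(239/2) = 0.2273.

d ≈ 0.227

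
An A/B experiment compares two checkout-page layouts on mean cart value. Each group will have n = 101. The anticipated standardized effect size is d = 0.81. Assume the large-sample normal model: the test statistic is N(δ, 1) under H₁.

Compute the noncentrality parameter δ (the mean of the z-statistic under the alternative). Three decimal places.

δ ≈ 5.756

The noncentrality parameter scales effect size by the design's sample-size factor: δ = d·√(n/2) = 0.81 × √(101/2) = 5.7561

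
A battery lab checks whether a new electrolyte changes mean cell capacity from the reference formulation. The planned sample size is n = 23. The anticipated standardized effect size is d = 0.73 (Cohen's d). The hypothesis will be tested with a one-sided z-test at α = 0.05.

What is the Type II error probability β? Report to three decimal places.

Noncentrality parameter: δ = d·√n = 0.73 × √23 = 3.5010
One-sided α = 0.05 → critical value z_{0.05} = 1.645.
Power = P(Z > 1.645 − δ) = Φ(1.856) = 0.9683.
Type II error: β = 1 − power = 1 − 0.9683 = 0.0317.

β ≈ 0.032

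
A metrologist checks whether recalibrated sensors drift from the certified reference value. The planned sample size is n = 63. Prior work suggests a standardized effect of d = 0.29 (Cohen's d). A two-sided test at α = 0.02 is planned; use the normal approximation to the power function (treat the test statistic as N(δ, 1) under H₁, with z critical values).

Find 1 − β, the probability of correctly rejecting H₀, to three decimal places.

Power ≈ 0.490

Noncentrality parameter: δ = d·√n = 0.29 × √63 = 2.3018
Two-sided α = 0.02 → critical value z_{0.01} = 2.326.
Power = Φ(δ − 2.326) + Φ(−δ − 2.326) = Φ(-0.025) + Φ(-4.628) = 0.4902 + 0.0000 = 0.4902.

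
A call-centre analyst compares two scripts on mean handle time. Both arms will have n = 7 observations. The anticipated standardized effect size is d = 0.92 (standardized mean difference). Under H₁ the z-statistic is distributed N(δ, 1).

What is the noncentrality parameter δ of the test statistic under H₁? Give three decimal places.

δ ≈ 1.721

δ = d·√(n/2) = 0.92 × √(7/2) = 1.7212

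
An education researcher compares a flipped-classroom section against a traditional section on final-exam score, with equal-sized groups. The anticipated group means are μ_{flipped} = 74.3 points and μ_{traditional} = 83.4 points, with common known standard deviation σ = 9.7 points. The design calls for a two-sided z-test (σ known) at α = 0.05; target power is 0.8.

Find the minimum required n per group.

Standardized effect: d = |μ_{flipped} − μ_{traditional}| / σ = |74.3 − 83.4| / 9.7 = 0.9381
Set Φ(δ − 1.960) = 0.8; then δ − 1.960 = Φ⁻¹(0.8) = 0.842, giving δ = 2.802.
(The Φ(−δ − z_{α/2}) term is vanishingly small for δ > 0 and is dropped in the standard sample-size formula.)
δ = d·√(n/2) ⇒ n = 2(δ/d)² = 2 × (2.802 / 0.9381)² = 17.84.
Round up to the next whole unit.

n = 18 per group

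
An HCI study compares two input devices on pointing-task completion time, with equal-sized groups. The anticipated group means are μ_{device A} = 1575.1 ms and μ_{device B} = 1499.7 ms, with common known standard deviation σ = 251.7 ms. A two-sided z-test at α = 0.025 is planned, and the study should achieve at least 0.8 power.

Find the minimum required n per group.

n = 212 per group

Standardized effect: d = |μ_{device A} − μ_{device B}| / σ = |1575.1 − 1499.7| / 251.7 = 0.2996
Set Φ(δ − 2.241) = 0.8; then δ − 2.241 = Φ⁻¹(0.8) = 0.842, giving δ = 3.083.
(For δ > 0 the lower-tail rejection region contributes negligibly to power, so the one-term inversion is standard.)
δ = d·√(n/2) ⇒ n = 2(δ/d)² = 2 × (3.083 / 0.2996)² = 211.84.
Round up to the next whole unit.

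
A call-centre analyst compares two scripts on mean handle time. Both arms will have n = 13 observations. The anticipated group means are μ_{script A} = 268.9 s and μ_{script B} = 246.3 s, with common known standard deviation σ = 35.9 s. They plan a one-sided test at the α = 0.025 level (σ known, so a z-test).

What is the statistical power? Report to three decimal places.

Standardized effect: d = |μ_{script A} − μ_{script B}| / σ = |268.9 − 246.3| / 35.9 = 0.6295
Noncentrality parameter: δ = d·√(n/2) = 0.6295 × √(13/2) = 1.6050
One-sided α = 0.025 → critical value z_{0.025} = 1.960.
Power = P(Z > 1.960 − δ) = Φ(-0.355) = 0.3613.

Power ≈ 0.361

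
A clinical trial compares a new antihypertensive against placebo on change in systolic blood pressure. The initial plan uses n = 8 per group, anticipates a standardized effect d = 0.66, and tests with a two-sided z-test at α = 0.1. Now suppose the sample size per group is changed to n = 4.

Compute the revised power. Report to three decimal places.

With n = 4 per group: δ = d·√(n/2) = 0.66 × √(4/2) = 0.9334. Critical value z_{0.05} = 1.645.
Revised power = Φ(δ − 1.645) + Φ(−δ − 1.645) = Φ(-0.711) + Φ(-2.578) = 0.2384 + 0.0050 = 0.2434.

Power ≈ 0.243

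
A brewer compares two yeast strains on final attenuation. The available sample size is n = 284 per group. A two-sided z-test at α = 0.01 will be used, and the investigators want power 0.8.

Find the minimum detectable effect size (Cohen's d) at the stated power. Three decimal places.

d ≈ 0.287

Required noncentrality: δ = z_{0.005} + z_{0.20} = 2.576 + 0.842 = 3.417.
(The second rejection-region term Φ(−δ − z_{α/2}) is negligible and dropped.)
δ = d·√(n/2) ⇒ d = δ/√(n/2) = 3.417/√(284/2) = 0.2868.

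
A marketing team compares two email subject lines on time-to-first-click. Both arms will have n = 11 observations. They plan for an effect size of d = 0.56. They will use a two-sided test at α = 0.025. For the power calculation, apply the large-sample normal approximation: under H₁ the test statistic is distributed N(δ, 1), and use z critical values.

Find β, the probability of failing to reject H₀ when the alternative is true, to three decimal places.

Noncentrality parameter: δ = d·√(n/2) = 0.56 × √(11/2) = 1.3133
Critical value for a two-sided test at α = 0.025: z_{α/2} = 2.241.
Power = Φ(δ − 2.241) + Φ(−δ − 2.241) = Φ(-0.928) + Φ(-3.555) = 0.1767 + 0.0002 = 0.1769.
Type II error: β = 1 − power = 1 − 0.1769 = 0.8231.

β ≈ 0.823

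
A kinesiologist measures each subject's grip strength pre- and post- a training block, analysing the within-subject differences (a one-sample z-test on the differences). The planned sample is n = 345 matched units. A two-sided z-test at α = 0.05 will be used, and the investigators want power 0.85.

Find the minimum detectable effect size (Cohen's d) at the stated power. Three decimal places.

Need Φ(δ − 1.960) = 0.85, so δ = 1.960 + 1.036 = 2.996.
(The second rejection-region term Φ(−δ − z_{α/2}) is negligible and dropped.)
δ = d·√n ⇒ d = δ/√n = 2.996/√345 = 0.1613.

d ≈ 0.161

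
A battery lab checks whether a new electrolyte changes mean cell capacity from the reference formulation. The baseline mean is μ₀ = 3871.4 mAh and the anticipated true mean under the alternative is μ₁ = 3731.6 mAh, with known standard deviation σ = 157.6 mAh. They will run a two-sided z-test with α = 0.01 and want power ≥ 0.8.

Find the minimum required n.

n = 15

Standardized effect: d = |μ₁ − μ₀| / σ = |3731.6 − 3871.4| / 157.6 = 0.8871
Set Φ(δ − 2.576) = 0.8; then δ − 2.576 = Φ⁻¹(0.8) = 0.842, giving δ = 3.417.
(For δ > 0 the lower-tail rejection region contributes negligibly to power, so the one-term inversion is standard.)
δ = d·√n ⇒ n = (δ/d)² = (3.417 / 0.8871)² = 14.84.
Rounding up, n = 15.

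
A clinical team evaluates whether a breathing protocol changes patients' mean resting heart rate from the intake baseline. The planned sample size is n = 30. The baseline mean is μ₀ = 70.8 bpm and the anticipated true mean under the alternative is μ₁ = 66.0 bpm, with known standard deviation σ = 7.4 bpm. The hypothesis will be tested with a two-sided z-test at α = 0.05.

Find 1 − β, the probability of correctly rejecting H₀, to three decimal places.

Standardized effect: d = |μ₁ − μ₀| / σ = |66.0 − 70.8| / 7.4 = 0.6486
Noncentrality parameter: δ = d·√n = 0.6486 × √30 = 3.5528
Critical value for a two-sided test at α = 0.05: z_{α/2} = 1.960.
Power = Φ(δ − 1.960) + Φ(−δ − 1.960) = Φ(1.593) + Φ(-5.513) = 0.9444 + 0.0000 = 0.9444.

Power ≈ 0.944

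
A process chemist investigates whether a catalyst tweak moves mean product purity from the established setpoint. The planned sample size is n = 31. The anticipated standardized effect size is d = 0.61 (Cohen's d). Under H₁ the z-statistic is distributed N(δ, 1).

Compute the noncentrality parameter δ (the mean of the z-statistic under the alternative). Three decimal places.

δ = d·√n = 0.61 × √31 = 3.3963

δ ≈ 3.396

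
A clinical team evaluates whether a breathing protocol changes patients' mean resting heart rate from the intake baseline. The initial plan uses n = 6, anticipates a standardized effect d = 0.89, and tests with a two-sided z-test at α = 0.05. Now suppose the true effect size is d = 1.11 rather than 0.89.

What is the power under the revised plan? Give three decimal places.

With d = 1.11: δ = d·√n = 1.11 × √6 = 2.7189. Critical value z_{0.025} = 1.960.
Revised power = Φ(δ − 1.960) + Φ(−δ − 1.960) = Φ(0.759) + Φ(-4.679) = 0.7761 + 0.0000 = 0.7761.

Power ≈ 0.776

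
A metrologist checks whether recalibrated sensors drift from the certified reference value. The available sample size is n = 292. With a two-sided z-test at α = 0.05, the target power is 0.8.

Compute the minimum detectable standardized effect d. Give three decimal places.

d ≈ 0.164

Need Φ(δ − 1.960) = 0.8, so δ = 1.960 + 0.842 = 2.802.
(Lower-tail contribution to power is negligible for δ > 0.)
δ = d·√n ⇒ d = δ/√n = 2.802/√292 = 0.1640.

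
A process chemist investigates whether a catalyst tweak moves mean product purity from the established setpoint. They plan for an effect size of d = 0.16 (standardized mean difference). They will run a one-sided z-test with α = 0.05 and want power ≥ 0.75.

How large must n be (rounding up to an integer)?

For power 0.75 need Φ(δ − z_{0.05}) = 0.75, so δ = z_{0.05} + z_{0.25} = 1.645 + 0.674 = 2.319.
δ = d·√n ⇒ n = (δ/d)² = (2.319 / 0.16)² = 210.13.
Rounding up, n = 211.

n = 211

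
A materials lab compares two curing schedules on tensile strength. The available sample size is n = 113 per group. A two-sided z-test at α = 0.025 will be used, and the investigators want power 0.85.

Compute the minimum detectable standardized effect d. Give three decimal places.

Required noncentrality: δ = z_{0.0125} + z_{0.15} = 2.241 + 1.036 = 3.278.
(Lower-tail contribution to power is negligible for δ > 0.)
δ = d·√(n/2) ⇒ d = δ/√(n/2) = 3.278/√(113/2) = 0.4361.

d ≈ 0.436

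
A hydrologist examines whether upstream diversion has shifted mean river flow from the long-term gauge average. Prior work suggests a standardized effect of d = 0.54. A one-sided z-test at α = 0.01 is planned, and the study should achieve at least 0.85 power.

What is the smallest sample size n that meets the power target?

n = 39

Set Φ(δ − 2.326) = 0.85; then δ − 2.326 = Φ⁻¹(0.85) = 1.036, giving δ = 3.363.
δ = d·√n ⇒ n = (δ/d)² = (3.363 / 0.54)² = 38.78.
Round up to the next whole unit.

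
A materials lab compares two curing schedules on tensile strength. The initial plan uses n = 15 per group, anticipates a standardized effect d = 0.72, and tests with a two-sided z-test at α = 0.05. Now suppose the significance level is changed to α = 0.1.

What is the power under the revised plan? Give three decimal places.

δ = d·√(n/2) = 0.72 × √(15/2) = 1.9718 (unchanged). New critical value: z_{0.05} = 1.645.
Revised power = Φ(δ − 1.645) + Φ(−δ − 1.645) = Φ(0.327) + Φ(-3.617) = 0.6281 + 0.0001 = 0.6283.

Power ≈ 0.628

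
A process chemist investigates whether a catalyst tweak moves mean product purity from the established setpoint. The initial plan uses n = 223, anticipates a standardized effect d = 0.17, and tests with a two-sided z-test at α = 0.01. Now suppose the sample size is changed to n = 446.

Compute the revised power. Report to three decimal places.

With n = 446: δ = d·√n = 0.17 × √446 = 3.5902. Critical value z_{0.005} = 2.576.
Revised power = Φ(δ − 2.576) + Φ(−δ − 2.576) = Φ(1.014) + Φ(-6.166) = 0.8448 + 0.0000 = 0.8448.

Power ≈ 0.845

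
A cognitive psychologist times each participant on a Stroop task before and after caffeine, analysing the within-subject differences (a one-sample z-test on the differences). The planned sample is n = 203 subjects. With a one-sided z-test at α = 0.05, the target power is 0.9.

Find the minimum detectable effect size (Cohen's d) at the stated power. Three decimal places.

d ≈ 0.205

Need Φ(δ − 1.645) = 0.9, so δ = 1.645 + 1.282 = 2.926.
δ = d·√n ⇒ d = δ/√n = 2.926/√203 = 0.2054.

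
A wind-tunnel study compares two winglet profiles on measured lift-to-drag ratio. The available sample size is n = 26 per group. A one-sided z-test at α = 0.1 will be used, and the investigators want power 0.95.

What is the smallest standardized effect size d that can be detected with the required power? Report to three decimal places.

Required noncentrality: δ = z_{0.1} + z_{0.05} = 1.282 + 1.645 = 2.926.
δ = d·√(n/2) ⇒ d = δ/√(n/2) = 2.926/√(26/2) = 0.8116.

d ≈ 0.812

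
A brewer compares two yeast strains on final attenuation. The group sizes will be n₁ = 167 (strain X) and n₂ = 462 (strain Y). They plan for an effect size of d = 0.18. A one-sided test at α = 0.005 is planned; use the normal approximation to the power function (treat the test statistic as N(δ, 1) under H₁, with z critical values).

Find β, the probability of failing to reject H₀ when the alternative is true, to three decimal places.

β ≈ 0.720

Noncentrality parameter: δ = d / √(1/n₁ + 1/n₂) = 0.18 / √(1/167 + 1/462) = 1.9935
Critical value for a one-sided test at α = 0.005: z_α = 2.576.
Power = Φ(δ − 2.576) = Φ(-0.582) = 0.2802.
Type II error: β = 1 − power = 1 − 0.2802 = 0.7198.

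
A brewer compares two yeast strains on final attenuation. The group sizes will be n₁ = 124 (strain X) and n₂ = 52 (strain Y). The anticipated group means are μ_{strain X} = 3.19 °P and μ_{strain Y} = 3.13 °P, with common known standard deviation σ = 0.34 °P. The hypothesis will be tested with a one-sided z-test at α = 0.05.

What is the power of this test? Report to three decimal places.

Power ≈ 0.282

Standardized effect: d = |μ_{strain X} − μ_{strain Y}| / σ = |3.19 − 3.13| / 0.34 = 0.1765
Noncentrality parameter: λ = d / √(1/n₁ + 1/n₂) = 0.1765 / √(1/124 + 1/52) = 1.0681
Critical value for a one-sided test at α = 0.05: z_α = 1.645.
Power = P(Z > 1.645 − λ) = Φ(-0.577) = 0.2821.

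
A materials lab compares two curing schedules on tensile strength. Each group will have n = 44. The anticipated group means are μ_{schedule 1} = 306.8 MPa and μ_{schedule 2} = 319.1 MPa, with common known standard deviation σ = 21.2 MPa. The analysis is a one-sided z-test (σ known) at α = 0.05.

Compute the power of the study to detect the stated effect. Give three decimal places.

Power ≈ 0.859

Standardized effect: d = |μ_{schedule 1} − μ_{schedule 2}| / σ = |306.8 − 319.1| / 21.2 = 0.5802
Noncentrality parameter: λ = d·√(n/2) = 0.5802 × √(44/2) = 2.7213
Critical value for a one-sided test at α = 0.05: z_α = 1.645.
Power = Φ(λ − 1.645) = Φ(1.076) = 0.8591.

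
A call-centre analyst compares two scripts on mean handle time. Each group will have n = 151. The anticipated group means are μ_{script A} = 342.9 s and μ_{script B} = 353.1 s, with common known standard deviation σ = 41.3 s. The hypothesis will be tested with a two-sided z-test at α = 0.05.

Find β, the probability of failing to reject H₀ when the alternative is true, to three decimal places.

β ≈ 0.426

Standardized effect: d = |μ_{script A} − μ_{script B}| / σ = |342.9 − 353.1| / 41.3 = 0.2470
Noncentrality parameter: δ = d·√(n/2) = 0.2470 × √(151/2) = 2.1460
Critical value for a two-sided test at α = 0.05: z_{α/2} = 1.960.
Power = Φ(δ − 1.960) + Φ(−δ − 1.960) = Φ(0.186) + Φ(-4.106) = 0.5738 + 0.0000 = 0.5738.
Type II error: β = 1 − power = 1 − 0.5738 = 0.4262.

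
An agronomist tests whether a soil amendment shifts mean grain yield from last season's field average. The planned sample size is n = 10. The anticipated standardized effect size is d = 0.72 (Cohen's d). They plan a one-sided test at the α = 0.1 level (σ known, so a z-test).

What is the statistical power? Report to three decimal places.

Power ≈ 0.840

Noncentrality parameter: δ = d·√n = 0.72 × √10 = 2.2768
Critical value for a one-sided test at α = 0.1: z_α = 1.282.
Power = Φ(δ − 1.282) = Φ(0.995) = 0.8402.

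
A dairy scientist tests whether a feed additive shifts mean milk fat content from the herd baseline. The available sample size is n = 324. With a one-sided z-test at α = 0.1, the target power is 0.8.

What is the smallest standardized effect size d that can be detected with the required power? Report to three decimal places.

d ≈ 0.118

Need Φ(δ − 1.282) = 0.8, so δ = 1.282 + 0.842 = 2.123.
δ = d·√n ⇒ d = δ/√n = 2.123/√324 = 0.1180.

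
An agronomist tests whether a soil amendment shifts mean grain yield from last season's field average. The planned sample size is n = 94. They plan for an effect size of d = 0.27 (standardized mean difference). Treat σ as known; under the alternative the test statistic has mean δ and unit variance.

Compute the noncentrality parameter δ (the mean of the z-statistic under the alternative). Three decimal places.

The noncentrality parameter scales effect size by the design's sample-size factor: δ = d·√n = 0.27 × √94 = 2.6177

δ ≈ 2.618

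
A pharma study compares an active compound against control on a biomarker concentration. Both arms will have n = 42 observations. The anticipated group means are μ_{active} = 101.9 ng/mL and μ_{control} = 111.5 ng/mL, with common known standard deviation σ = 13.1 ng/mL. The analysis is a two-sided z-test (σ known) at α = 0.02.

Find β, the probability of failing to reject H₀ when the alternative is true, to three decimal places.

Standardized effect: d = |μ_{active} − μ_{control}| / σ = |101.9 − 111.5| / 13.1 = 0.7328
Noncentrality parameter: δ = d·√(n/2) = 0.7328 × √(42/2) = 3.3582
Critical value for a two-sided test at α = 0.02: z_{α/2} = 2.326.
Power = Φ(δ − 2.326) + Φ(−δ − 2.326) = Φ(1.032) + Φ(-5.685) = 0.8489 + 0.0000 = 0.8489.
Type II error: β = 1 − power = 1 − 0.8489 = 0.1511.

β ≈ 0.151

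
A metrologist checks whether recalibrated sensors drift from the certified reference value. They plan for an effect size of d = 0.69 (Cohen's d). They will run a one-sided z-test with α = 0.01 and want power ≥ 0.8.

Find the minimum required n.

n = 22

For power 0.8 need Φ(δ − z_{0.01}) = 0.8, so δ = z_{0.01} + z_{0.20} = 2.326 + 0.842 = 3.168.
δ = d·√n ⇒ n = (δ/d)² = (3.168 / 0.69)² = 21.08.
Rounding up, n = 22.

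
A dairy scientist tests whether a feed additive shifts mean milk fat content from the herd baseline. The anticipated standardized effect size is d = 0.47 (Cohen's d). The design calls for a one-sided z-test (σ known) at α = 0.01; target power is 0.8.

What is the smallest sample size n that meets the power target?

For power 0.8 need Φ(δ − z_{0.01}) = 0.8, so δ = z_{0.01} + z_{0.20} = 2.326 + 0.842 = 3.168.
δ = d·√n ⇒ n = (δ/d)² = (3.168 / 0.47)² = 45.43.
Rounding up, n = 46.

n = 46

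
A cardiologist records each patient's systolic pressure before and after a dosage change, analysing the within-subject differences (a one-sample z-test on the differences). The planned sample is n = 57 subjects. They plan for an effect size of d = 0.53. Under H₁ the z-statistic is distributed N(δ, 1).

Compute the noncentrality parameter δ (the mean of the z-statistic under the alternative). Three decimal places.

The noncentrality parameter scales effect size by the design's sample-size factor: δ = d·√n = 0.53 × √57 = 4.0014

δ ≈ 4.001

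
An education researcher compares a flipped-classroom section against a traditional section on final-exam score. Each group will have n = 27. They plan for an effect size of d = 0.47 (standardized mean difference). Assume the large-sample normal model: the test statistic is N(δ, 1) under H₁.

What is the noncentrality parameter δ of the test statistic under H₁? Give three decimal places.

δ ≈ 1.727

The noncentrality parameter scales effect size by the design's sample-size factor: δ = d·√(n/2) = 0.47 × √(27/2) = 1.7269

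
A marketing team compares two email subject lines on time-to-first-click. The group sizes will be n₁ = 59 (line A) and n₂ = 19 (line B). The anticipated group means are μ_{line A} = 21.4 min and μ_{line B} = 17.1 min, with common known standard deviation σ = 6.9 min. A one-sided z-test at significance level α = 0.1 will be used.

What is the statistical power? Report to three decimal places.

Standardized effect: d = |μ_{line A} − μ_{line B}| / σ = |21.4 − 17.1| / 6.9 = 0.6232
Noncentrality parameter: δ = d / √(1/n₁ + 1/n₂) = 0.6232 / √(1/59 + 1/19) = 2.3625
One-sided α = 0.1 → critical value z_{0.1} = 1.282.
Power = P(Z > 1.282 − δ) = Φ(1.081) = 0.8601.

Power ≈ 0.860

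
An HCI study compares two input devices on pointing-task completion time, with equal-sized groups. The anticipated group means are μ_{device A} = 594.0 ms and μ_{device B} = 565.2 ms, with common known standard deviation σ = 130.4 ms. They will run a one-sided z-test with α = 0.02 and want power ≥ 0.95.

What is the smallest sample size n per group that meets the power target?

n = 561 per group

Standardized effect: d = |μ_{device A} − μ_{device B}| / σ = |594.0 − 565.2| / 130.4 = 0.2209
Set Φ(δ − 2.054) = 0.95; then δ − 2.054 = Φ⁻¹(0.95) = 1.645, giving δ = 3.699.
δ = d·√(n/2) ⇒ n = 2(δ/d)² = 2 × (3.699 / 0.2209)² = 560.89.
Rounding up, n = 561 per group.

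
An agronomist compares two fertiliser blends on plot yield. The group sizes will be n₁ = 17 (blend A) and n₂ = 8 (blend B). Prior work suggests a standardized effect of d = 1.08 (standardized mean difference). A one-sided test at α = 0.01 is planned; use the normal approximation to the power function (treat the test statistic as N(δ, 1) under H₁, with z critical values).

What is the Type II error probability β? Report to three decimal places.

β ≈ 0.424

Noncentrality parameter: δ = d / √(1/n₁ + 1/n₂) = 1.08 / √(1/17 + 1/8) = 2.5190
Critical value for a one-sided test at α = 0.01: z_α = 2.326.
Power = Φ(δ − 2.326) = Φ(0.193) = 0.5764.
Type II error: β = 1 − power = 1 − 0.5764 = 0.4236.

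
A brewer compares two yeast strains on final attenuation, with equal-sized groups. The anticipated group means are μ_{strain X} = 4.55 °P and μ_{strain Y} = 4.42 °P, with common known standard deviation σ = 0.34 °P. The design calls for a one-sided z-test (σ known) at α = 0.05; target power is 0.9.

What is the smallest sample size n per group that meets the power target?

n = 118 per group

Standardized effect: d = |μ_{strain X} − μ_{strain Y}| / σ = |4.55 − 4.42| / 0.34 = 0.3824
For power 0.9 need Φ(δ − z_{0.05}) = 0.9, so δ = z_{0.05} + z_{0.10} = 1.645 + 1.282 = 2.926.
δ = d·√(n/2) ⇒ n = 2(δ/d)² = 2 × (2.926 / 0.3824)² = 117.16.
Round up to the next whole unit.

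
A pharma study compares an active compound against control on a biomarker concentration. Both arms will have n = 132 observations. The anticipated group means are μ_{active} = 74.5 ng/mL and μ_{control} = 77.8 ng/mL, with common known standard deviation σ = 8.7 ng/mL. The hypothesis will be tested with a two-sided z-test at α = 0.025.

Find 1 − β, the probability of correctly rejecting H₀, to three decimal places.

Power ≈ 0.800

Standardized effect: d = |μ_{active} − μ_{control}| / σ = |74.5 − 77.8| / 8.7 = 0.3793
Noncentrality parameter: δ = d·√(n/2) = 0.3793 × √(132/2) = 3.0815
Two-sided α = 0.025 → critical value z_{0.0125} = 2.241.
Power = Φ(δ − 2.241) + Φ(−δ − 2.241) = Φ(0.840) + Φ(-5.323) = 0.7996 + 0.0000 = 0.7996.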